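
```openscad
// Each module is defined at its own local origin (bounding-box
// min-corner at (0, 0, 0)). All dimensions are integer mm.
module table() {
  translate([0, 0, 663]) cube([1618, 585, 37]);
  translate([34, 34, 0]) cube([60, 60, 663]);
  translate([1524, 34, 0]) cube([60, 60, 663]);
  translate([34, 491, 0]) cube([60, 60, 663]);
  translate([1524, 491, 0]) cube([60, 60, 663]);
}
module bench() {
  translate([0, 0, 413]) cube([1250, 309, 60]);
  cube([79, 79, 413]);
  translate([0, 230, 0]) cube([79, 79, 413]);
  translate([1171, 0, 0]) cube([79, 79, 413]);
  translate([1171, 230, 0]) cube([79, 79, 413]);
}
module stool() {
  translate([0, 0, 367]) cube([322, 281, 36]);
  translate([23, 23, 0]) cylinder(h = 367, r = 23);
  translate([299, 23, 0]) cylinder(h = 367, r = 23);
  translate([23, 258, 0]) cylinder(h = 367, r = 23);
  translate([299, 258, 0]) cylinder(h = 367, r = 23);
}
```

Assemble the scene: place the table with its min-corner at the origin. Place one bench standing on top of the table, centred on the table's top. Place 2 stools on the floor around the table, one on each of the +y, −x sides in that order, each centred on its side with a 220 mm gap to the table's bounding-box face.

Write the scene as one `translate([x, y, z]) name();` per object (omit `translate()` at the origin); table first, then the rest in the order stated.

table();
translate([184, 138, 700]) bench();
translate([648, 805, 0]) stool();
translate([-542, 152, 0]) stool();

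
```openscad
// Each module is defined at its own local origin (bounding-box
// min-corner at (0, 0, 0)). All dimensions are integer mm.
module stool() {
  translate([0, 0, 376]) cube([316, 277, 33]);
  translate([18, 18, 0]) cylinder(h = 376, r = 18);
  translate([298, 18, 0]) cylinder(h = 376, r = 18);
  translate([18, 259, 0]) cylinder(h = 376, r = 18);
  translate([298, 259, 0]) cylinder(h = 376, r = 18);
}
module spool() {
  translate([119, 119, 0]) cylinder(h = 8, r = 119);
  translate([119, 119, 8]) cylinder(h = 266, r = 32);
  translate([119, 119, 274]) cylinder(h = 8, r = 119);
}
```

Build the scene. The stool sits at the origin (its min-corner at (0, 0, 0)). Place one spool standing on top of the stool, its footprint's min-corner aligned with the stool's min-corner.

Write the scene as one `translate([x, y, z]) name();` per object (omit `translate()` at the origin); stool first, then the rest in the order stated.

stool();
translate([0, 0, 409]) spool();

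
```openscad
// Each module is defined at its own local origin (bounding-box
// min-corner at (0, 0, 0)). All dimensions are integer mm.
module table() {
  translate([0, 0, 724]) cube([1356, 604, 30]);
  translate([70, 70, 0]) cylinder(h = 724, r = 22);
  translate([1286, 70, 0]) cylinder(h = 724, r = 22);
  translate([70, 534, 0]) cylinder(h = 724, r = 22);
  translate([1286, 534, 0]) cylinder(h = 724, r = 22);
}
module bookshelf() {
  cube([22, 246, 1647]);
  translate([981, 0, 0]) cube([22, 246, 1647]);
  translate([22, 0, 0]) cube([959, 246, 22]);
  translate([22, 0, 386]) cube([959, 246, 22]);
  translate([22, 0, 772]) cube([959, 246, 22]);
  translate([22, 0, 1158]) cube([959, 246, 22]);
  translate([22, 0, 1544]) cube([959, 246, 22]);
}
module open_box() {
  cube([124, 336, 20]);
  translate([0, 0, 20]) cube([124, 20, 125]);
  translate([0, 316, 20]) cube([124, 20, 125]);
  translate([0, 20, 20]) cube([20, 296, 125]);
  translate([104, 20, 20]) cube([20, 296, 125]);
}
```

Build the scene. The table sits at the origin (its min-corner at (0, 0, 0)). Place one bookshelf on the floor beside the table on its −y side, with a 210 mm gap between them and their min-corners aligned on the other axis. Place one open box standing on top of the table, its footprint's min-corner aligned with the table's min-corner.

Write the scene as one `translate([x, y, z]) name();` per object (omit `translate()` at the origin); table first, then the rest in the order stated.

table();
translate([0, -456, 0]) bookshelf();
translate([0, 0, 754]) open_box();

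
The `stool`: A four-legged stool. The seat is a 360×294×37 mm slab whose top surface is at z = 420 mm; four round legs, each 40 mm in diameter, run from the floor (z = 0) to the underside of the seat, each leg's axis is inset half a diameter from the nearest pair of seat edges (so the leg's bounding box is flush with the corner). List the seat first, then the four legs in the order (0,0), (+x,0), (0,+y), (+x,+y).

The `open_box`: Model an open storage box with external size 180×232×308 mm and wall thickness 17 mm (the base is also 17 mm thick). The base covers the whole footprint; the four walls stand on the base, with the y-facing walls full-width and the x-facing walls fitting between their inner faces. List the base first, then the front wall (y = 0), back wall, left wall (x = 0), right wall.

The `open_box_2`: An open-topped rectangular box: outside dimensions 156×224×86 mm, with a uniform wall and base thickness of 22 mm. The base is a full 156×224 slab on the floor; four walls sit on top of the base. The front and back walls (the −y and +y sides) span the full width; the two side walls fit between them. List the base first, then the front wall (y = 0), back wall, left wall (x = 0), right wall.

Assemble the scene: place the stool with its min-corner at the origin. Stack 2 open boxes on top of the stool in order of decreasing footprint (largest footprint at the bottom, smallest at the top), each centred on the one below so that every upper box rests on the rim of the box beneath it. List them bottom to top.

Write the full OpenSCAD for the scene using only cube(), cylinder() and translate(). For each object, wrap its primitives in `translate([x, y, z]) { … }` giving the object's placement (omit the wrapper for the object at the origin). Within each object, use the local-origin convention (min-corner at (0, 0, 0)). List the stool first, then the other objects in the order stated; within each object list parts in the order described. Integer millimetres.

translate([0, 0, 383]) cube([360, 294, 37]);
translate([20, 20, 0]) cylinder(h = 383, r = 20);
translate([340, 20, 0]) cylinder(h = 383, r = 20);
translate([20, 274, 0]) cylinder(h = 383, r = 20);
translate([340, 274, 0]) cylinder(h = 383, r = 20);
translate([90, 31, 420]) {
  cube([180, 232, 17]);
  translate([0, 0, 17]) cube([180, 17, 291]);
  translate([0, 215, 17]) cube([180, 17, 291]);
  translate([0, 17, 17]) cube([17, 198, 291]);
  translate([163, 17, 17]) cube([17, 198, 291]);
}
translate([102, 35, 728]) {
  cube([156, 224, 22]);
  translate([0, 0, 22]) cube([156, 22, 64]);
  translate([0, 202, 22]) cube([156, 22, 64]);
  translate([0, 22, 22]) cube([22, 180, 64]);
  translate([134, 22, 22]) cube([22, 180, 64]);
}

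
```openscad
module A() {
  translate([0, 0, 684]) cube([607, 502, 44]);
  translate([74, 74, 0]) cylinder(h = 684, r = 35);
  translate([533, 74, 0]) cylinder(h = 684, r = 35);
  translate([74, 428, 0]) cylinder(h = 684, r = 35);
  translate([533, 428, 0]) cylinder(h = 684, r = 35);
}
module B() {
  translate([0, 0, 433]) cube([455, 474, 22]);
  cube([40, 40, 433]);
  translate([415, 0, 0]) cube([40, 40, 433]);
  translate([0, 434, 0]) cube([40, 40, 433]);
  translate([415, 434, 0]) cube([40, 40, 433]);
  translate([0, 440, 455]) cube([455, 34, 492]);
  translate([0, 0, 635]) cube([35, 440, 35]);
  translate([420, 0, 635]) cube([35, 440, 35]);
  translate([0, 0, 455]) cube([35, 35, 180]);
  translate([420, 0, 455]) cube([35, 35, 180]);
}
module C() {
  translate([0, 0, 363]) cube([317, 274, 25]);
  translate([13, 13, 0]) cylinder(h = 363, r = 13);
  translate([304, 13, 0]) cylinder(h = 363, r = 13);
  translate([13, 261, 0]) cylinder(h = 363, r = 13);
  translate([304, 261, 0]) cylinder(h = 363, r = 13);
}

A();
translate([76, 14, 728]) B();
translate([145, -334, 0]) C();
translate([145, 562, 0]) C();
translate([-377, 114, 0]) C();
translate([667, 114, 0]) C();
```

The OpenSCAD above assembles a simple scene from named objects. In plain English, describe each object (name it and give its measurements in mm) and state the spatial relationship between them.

A is a rectangular dining table. The top is 607×502×44 mm with its upper surface at z = 728 mm. It stands on four round legs of 70 mm diameter, each leg's bounding box inset 39 mm from the nearest pair of top edges, running from the floor to the underside of the top.

B is a chair. The seat is a 455×474×22 mm slab with its top at z = 455 mm, on four 40×40 mm corner legs (flush with the seat edges, standing on z = 0). A flat backrest 34 mm thick, 492 mm tall, spans the full seat width and rises from the seat top along its +y edge, rear face flush with the rear of the seat. Two armrests of 35×35 mm section run along each side from the seat's front edge to the front of the backrest, top faces 215 mm above the seat top and outer faces flush with the seat's x-edges; a 35×35 mm post under the front of each armrest stands on the seat at the front corner.

C is a four-legged stool. The seat is 317×274 mm, 25 mm thick, top at z = 388 mm. It stands on four round legs, each 26 mm in diameter, from z = 0 to the seat underside, each leg's axis is inset half a diameter from the nearest pair of seat edges (so the leg's bounding box is flush with the corner).

The chair is on top of the table, centred. Four stools sit around the table at the −y, +y, −x, +x sides.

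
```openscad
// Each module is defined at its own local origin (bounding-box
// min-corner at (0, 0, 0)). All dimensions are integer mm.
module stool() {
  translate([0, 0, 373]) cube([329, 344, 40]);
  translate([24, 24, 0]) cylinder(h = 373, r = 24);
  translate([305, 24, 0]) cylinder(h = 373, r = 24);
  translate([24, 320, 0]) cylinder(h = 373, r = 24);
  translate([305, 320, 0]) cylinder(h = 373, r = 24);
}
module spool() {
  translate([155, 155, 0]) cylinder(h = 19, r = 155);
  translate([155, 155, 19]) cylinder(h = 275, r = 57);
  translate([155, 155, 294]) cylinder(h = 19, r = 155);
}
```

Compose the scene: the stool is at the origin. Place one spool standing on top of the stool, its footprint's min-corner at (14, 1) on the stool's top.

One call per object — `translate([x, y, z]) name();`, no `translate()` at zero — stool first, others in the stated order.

stool();
translate([14, 1, 413]) spool();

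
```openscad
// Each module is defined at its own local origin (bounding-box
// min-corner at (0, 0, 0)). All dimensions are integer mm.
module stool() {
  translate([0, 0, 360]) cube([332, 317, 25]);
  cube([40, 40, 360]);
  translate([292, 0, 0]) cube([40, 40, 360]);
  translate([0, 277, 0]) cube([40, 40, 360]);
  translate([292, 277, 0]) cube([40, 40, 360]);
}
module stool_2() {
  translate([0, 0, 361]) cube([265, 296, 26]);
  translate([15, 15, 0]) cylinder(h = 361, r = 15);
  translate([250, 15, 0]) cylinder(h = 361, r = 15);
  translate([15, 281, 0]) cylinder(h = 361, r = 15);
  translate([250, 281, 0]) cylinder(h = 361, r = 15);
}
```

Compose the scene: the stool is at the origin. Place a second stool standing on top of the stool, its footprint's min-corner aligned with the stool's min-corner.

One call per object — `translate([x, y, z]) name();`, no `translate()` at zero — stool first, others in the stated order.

stool();
translate([0, 0, 385]) stool_2();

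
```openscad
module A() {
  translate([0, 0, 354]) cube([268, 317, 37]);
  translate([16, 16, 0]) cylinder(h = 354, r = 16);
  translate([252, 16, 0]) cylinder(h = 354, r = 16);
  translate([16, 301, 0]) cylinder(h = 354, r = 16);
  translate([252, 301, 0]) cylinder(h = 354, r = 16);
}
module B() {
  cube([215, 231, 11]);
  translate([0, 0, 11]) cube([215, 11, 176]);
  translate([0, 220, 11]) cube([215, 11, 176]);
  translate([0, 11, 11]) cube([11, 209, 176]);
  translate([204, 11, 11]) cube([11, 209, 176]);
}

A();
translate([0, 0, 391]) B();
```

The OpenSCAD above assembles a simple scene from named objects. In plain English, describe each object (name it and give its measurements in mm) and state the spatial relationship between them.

A is a simple wooden stool: a rectangular seat 268 mm (x) by 317 mm (y), 37 mm thick, top face at z = 391 mm, on four round legs, each 32 mm in diameter. The legs rest on z = 0, each leg's axis is inset half a diameter from the nearest pair of seat edges (so the leg's bounding box is flush with the corner).

B is an open storage box with external size 215×231×187 mm and wall thickness 11 mm (the base is also 11 mm thick). The base covers the whole footprint; the four walls stand on the base, with the y-facing walls full-width and the x-facing walls fitting between their inner faces.

The open box is on top of the stool.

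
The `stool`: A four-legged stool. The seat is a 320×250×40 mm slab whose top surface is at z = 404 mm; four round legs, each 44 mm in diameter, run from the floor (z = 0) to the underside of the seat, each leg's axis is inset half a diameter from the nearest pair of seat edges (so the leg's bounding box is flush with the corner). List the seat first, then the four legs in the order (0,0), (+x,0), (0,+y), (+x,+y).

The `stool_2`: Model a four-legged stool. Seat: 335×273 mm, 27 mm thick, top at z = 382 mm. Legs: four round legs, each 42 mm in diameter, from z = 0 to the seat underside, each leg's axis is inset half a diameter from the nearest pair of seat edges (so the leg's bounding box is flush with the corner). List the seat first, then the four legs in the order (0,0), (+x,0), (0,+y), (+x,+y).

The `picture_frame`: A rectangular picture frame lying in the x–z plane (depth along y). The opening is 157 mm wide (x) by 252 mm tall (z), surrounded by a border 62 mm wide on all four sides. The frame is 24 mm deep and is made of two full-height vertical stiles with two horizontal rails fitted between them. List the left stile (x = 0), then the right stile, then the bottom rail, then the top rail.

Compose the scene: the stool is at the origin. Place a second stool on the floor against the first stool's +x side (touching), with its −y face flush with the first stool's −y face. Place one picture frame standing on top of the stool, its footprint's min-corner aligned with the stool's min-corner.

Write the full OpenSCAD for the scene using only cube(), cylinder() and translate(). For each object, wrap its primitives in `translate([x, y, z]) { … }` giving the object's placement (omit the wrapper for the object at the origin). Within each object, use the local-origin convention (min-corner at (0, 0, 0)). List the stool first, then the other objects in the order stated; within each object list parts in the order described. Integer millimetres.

translate([0, 0, 364]) cube([320, 250, 40]);
translate([22, 22, 0]) cylinder(h = 364, r = 22);
translate([298, 22, 0]) cylinder(h = 364, r = 22);
translate([22, 228, 0]) cylinder(h = 364, r = 22);
translate([298, 228, 0]) cylinder(h = 364, r = 22);
translate([320, 0, 0]) {
  translate([0, 0, 355]) cube([335, 273, 27]);
  translate([21, 21, 0]) cylinder(h = 355, r = 21);
  translate([314, 21, 0]) cylinder(h = 355, r = 21);
  translate([21, 252, 0]) cylinder(h = 355, r = 21);
  translate([314, 252, 0]) cylinder(h = 355, r = 21);
}
translate([0, 0, 404]) {
  cube([62, 24, 376]);
  translate([219, 0, 0]) cube([62, 24, 376]);
  translate([62, 0, 0]) cube([157, 24, 62]);
  translate([62, 0, 314]) cube([157, 24, 62]);
}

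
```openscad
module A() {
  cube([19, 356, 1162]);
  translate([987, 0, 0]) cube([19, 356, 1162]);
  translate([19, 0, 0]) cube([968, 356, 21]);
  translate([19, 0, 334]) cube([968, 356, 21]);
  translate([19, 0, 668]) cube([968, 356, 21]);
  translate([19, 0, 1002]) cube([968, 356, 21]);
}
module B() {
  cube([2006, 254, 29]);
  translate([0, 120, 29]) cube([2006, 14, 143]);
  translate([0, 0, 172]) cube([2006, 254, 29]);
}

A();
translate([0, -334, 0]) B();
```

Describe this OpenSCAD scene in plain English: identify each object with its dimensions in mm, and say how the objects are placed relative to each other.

A is a bookshelf 1006 mm wide overall, 356 mm deep and 1162 mm tall. The two sides are 19 mm thick vertical panels. 4 horizontal shelves of 21 mm thickness span between the inner faces of the sides; the lowest shelf sits on the floor and shelves are stacked with a clear vertical gap of 313 mm between each pair.

B is an I-beam lying along x, 2006 mm long. Overall section height 201 mm. Two flanges 254 mm wide (y) and 29 mm thick, one on the floor and one at the top; a web 14 mm thick runs between them, centred on the flange width.

The I-beam is on the floor beside the bookshelf on its −y side.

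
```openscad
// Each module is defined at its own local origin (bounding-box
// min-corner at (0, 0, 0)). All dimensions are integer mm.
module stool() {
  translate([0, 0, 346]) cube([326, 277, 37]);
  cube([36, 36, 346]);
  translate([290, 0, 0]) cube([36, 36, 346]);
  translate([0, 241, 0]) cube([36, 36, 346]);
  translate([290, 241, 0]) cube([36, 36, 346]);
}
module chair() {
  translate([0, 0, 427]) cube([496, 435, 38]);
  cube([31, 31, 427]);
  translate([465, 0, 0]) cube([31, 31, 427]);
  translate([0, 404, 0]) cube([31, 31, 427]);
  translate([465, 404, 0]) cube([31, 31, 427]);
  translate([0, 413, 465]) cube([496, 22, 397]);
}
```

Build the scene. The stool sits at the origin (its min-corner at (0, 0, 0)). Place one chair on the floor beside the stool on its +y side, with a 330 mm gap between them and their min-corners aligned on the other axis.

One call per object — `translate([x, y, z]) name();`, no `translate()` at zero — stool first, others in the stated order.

stool();
translate([0, 607, 0]) chair();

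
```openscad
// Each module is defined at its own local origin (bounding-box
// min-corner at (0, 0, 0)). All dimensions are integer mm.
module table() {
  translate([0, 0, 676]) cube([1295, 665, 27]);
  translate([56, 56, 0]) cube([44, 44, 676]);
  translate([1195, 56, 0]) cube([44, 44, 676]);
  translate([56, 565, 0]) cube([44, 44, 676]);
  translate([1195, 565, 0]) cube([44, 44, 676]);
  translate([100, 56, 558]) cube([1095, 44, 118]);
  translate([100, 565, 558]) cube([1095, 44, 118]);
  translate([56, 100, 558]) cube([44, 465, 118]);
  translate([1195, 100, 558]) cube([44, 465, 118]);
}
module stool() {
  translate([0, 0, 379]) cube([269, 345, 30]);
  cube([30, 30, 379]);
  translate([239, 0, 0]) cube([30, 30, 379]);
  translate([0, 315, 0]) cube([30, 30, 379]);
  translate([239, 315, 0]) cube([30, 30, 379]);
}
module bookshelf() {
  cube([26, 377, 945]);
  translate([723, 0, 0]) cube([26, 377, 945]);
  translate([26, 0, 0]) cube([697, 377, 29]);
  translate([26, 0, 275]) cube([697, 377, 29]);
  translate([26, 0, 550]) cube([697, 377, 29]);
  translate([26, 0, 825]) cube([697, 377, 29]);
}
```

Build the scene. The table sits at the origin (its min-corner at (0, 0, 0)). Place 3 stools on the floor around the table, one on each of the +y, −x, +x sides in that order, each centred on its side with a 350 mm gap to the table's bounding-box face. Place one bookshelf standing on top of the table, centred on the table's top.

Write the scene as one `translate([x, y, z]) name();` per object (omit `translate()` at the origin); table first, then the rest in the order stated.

table();
translate([513, 1015, 0]) stool();
translate([-619, 160, 0]) stool();
translate([1645, 160, 0]) stool();
translate([273, 144, 703]) bookshelf();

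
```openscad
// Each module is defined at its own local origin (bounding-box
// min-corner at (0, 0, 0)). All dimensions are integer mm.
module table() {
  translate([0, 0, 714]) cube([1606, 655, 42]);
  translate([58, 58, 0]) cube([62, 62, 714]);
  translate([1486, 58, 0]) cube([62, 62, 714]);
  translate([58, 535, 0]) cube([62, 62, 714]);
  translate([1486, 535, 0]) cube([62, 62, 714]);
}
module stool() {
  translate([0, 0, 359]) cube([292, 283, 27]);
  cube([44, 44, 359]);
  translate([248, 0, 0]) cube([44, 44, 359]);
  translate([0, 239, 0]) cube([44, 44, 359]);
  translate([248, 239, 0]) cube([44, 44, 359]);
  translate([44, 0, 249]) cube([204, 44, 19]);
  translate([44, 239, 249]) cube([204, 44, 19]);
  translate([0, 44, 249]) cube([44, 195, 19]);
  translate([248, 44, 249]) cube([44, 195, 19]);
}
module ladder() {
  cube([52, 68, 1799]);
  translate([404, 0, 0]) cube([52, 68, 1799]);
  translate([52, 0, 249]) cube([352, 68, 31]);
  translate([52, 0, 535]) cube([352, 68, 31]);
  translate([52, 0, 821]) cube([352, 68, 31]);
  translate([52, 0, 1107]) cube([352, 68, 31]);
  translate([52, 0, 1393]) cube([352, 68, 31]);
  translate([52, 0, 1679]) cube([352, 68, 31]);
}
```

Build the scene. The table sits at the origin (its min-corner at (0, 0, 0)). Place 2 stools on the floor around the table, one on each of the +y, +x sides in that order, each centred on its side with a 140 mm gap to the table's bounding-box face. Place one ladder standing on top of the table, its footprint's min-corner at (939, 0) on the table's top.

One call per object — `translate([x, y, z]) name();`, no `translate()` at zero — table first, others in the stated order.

table();
translate([657, 795, 0]) stool();
translate([1746, 186, 0]) stool();
translate([939, 0, 756]) ladder();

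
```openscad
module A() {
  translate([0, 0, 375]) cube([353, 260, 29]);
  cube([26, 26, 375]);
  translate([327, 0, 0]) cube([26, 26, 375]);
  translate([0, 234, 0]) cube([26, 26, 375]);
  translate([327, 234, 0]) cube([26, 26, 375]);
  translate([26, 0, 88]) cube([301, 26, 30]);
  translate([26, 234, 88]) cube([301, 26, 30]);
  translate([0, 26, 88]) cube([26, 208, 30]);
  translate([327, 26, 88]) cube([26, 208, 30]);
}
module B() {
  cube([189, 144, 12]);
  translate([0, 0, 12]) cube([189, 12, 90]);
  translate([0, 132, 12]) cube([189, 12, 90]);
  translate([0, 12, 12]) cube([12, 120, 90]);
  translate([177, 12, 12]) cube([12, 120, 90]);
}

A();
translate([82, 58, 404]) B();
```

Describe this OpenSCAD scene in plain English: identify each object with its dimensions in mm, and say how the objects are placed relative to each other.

A is a four-legged stool. The seat is 353×260 mm, 29 mm thick, top at z = 404 mm. It stands on four square legs, each 26×26 mm in cross-section, from z = 0 to the seat underside, each flush with a corner of the seat. Four stretchers, 26 mm wide and 30 mm tall, connect adjacent legs with their undersides at z = 88 mm, each running between the inner faces of the legs it joins and aligned with the legs' outer faces on the other axis.

B is an open-topped rectangular box: outside dimensions 189×144×102 mm, with a uniform wall and base thickness of 12 mm. The base is a full 189×144 slab on the floor; four walls sit on top of the base. The front and back walls (the −y and +y sides) span the full width; the two side walls fit between them.

The open box is on top of the stool, centred.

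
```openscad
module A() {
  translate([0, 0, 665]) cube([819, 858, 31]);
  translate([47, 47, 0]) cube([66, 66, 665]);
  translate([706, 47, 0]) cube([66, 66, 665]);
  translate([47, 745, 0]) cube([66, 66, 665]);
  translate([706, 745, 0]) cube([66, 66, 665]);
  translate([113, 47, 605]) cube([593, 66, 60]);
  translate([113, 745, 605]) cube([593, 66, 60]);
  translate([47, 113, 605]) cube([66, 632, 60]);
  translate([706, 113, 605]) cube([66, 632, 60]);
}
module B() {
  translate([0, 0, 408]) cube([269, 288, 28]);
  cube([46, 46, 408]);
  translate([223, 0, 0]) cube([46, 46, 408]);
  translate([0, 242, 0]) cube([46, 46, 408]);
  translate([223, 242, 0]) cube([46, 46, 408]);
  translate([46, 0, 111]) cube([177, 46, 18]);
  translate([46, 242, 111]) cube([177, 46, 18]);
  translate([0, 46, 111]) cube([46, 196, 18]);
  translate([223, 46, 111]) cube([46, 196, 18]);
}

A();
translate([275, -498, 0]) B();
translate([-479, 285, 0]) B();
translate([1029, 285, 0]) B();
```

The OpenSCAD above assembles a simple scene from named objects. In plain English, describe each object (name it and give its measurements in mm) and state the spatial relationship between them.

A is a table with a 819×858 mm rectangular top, 31 mm thick, top surface at z = 696 mm, supported by four 66×66 mm square legs, each inset 47 mm from the nearest pair of top edges, running from the floor. Four apron rails, 66 mm thick and 60 mm tall, run between adjacent legs with their top edges flush with the underside of the top and their outer faces flush with the legs' outer faces.

B is a simple wooden stool: a rectangular seat 269 mm (x) by 288 mm (y), 28 mm thick, top face at z = 436 mm, on four square legs, each 46×46 mm in cross-section. The legs rest on z = 0, each flush with a corner of the seat. Four stretchers, 46 mm wide and 18 mm tall, connect adjacent legs with their undersides at z = 111 mm, each running between the inner faces of the legs it joins and aligned with the legs' outer faces on the other axis.

Three stools sit around the table at the −y, −x, +x sides.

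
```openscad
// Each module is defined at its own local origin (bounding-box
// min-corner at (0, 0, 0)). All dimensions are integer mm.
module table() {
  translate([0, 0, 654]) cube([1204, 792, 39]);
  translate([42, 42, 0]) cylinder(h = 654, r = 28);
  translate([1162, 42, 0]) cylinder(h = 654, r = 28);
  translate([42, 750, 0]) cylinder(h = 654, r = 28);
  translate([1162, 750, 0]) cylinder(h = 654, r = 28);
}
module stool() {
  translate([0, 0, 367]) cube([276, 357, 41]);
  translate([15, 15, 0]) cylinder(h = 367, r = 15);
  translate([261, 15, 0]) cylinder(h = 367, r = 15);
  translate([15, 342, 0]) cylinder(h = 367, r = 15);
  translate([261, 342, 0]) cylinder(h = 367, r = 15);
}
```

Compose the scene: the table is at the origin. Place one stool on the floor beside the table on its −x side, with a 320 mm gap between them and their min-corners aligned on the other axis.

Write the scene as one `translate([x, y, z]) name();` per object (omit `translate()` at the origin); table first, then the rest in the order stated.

table();
translate([-596, 0, 0]) stool();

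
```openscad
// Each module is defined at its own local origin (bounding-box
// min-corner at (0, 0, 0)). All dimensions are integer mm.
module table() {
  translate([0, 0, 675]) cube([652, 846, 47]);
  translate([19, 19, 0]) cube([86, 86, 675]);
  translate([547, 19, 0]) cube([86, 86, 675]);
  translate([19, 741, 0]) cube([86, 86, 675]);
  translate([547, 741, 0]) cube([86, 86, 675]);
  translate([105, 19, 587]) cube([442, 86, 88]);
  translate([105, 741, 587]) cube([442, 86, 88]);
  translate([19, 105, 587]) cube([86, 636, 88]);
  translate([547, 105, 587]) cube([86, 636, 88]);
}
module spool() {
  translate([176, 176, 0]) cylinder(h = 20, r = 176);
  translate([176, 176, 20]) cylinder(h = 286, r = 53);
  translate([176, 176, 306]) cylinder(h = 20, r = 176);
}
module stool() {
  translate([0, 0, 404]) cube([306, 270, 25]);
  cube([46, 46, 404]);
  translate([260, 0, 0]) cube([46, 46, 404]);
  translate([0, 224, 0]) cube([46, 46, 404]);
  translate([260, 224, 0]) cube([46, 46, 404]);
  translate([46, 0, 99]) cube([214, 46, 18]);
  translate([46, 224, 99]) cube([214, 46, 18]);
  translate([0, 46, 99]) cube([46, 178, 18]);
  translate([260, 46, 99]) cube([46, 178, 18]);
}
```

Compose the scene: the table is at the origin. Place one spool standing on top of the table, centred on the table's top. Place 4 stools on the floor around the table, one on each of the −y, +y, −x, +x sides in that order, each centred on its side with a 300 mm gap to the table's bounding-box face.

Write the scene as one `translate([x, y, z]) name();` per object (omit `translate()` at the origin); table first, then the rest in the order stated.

table();
translate([150, 247, 722]) spool();
translate([173, -570, 0]) stool();
translate([173, 1146, 0]) stool();
translate([-606, 288, 0]) stool();
translate([952, 288, 0]) stool();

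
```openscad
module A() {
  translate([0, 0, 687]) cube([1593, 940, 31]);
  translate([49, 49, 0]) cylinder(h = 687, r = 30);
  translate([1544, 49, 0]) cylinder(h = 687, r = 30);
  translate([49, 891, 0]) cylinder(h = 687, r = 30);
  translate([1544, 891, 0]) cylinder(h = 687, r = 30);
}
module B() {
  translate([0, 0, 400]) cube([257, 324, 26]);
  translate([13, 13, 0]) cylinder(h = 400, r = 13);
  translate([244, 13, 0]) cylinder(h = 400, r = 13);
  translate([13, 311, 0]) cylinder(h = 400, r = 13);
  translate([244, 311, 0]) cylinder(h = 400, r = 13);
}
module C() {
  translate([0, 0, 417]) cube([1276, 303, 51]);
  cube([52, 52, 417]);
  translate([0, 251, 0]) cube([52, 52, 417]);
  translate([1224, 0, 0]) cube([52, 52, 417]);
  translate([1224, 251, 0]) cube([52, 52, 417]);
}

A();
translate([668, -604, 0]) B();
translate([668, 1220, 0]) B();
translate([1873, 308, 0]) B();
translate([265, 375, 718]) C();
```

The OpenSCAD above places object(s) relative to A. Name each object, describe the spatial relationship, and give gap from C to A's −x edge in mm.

The bench's min-x is at 265; the table's min-x is 0; gap = 265 mm.

A is a table. B is a stool. C is a bench. Three stools sit around the table at the −y, +y, +x sides. The bench is on top of the table. The gap from the bench to the table's −x edge is 265 mm.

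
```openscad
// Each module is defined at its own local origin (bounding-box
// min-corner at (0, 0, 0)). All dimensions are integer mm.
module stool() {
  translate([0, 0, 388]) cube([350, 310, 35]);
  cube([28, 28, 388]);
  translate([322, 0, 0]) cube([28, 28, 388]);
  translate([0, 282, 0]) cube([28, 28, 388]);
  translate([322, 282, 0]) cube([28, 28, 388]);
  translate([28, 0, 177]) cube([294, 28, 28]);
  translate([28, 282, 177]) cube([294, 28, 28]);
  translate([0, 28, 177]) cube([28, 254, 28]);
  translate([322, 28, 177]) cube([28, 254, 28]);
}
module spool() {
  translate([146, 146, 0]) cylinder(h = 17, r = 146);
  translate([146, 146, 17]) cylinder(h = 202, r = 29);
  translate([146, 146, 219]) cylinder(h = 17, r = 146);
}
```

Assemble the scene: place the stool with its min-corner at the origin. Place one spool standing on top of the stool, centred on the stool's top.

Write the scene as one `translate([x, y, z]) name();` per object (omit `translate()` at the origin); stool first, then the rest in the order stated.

stool();
translate([29, 9, 423]) spool();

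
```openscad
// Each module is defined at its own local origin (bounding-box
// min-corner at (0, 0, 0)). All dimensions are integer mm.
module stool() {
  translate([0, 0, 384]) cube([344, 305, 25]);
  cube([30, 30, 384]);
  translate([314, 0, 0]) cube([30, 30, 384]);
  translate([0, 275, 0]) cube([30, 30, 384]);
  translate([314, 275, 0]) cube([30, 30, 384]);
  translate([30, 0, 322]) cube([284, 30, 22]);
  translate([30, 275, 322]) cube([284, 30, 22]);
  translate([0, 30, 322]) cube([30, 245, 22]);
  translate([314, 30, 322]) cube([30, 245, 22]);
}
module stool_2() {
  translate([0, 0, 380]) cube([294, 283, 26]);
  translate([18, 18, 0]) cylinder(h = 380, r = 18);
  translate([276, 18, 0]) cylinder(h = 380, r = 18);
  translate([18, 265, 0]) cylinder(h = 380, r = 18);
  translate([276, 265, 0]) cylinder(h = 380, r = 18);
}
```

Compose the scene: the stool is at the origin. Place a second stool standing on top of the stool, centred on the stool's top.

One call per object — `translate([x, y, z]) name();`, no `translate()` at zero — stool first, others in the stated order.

stool();
translate([25, 11, 409]) stool_2();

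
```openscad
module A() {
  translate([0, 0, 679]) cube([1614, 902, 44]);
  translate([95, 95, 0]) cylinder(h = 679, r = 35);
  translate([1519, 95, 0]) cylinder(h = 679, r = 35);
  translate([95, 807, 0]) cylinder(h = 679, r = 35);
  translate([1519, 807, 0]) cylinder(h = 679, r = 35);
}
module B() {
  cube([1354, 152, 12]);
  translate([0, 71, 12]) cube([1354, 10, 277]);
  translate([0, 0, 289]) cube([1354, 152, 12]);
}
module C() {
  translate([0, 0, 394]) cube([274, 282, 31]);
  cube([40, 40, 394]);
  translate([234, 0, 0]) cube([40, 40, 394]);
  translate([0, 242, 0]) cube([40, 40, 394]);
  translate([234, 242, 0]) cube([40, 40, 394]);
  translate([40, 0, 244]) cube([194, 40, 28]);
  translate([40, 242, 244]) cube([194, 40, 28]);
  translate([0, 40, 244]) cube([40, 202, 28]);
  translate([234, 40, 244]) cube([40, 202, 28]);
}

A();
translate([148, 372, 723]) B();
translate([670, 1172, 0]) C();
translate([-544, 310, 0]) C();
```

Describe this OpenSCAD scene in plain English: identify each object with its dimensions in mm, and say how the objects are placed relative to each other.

A is a table: top 1614 mm (x) × 902 mm (y), 44 mm thick, upper face at z = 723 mm, on four round legs of 70 mm diameter, each leg's bounding box inset 60 mm from the nearest pair of top edges, running from z = 0 to the bottom of the top.

B is an I-beam lying along x, 1354 mm long. Overall section height 301 mm. Two flanges 152 mm wide (y) and 12 mm thick, one on the floor and one at the top; a web 10 mm thick runs between them, centred on the flange width.

C is a four-legged stool. The seat is a 274×282×31 mm slab whose top surface is at z = 425 mm; four square legs, each 40×40 mm in cross-section, run from the floor (z = 0) to the underside of the seat, each flush with a corner of the seat. Four stretchers, 40 mm wide and 28 mm tall, connect adjacent legs with their undersides at z = 244 mm, each running between the inner faces of the legs it joins and aligned with the legs' outer faces on the other axis.

The I-beam is on top of the table. Two stools sit around the table at the +y, −x sides.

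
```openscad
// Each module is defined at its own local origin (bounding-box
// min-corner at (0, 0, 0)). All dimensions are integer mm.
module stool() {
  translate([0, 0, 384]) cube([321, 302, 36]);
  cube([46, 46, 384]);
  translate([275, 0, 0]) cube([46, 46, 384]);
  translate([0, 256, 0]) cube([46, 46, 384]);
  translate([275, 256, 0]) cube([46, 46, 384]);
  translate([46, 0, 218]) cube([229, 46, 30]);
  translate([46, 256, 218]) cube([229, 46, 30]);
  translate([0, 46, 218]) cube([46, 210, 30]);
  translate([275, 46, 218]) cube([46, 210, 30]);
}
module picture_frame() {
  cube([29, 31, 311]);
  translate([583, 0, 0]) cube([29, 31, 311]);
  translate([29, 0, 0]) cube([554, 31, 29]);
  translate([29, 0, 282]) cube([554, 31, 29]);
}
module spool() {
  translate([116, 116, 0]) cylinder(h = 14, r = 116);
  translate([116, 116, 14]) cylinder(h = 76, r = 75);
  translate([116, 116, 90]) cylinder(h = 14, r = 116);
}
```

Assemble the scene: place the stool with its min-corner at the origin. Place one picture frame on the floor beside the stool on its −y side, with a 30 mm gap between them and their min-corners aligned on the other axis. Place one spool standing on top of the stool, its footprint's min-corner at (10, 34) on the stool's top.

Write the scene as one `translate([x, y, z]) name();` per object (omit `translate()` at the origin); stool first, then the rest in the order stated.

stool();
translate([0, -61, 0]) picture_frame();
translate([10, 34, 420]) spool();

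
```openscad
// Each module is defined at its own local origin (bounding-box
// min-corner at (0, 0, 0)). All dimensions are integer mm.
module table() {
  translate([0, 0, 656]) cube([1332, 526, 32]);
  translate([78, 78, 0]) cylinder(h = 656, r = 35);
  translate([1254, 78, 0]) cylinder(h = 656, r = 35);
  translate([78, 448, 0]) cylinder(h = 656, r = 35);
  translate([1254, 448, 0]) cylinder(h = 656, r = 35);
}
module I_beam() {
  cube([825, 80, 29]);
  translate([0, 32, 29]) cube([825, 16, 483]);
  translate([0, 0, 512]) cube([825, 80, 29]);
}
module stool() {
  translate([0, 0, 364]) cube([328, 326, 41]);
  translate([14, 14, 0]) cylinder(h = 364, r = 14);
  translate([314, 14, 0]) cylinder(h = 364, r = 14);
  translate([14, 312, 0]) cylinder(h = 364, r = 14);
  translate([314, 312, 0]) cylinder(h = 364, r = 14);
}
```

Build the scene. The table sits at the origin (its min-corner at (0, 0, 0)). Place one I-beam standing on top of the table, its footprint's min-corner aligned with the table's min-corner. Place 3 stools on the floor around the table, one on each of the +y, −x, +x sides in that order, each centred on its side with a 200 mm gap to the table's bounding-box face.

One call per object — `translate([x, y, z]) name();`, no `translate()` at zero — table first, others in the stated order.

table();
translate([0, 0, 688]) I_beam();
translate([502, 726, 0]) stool();
translate([-528, 100, 0]) stool();
translate([1532, 100, 0]) stool();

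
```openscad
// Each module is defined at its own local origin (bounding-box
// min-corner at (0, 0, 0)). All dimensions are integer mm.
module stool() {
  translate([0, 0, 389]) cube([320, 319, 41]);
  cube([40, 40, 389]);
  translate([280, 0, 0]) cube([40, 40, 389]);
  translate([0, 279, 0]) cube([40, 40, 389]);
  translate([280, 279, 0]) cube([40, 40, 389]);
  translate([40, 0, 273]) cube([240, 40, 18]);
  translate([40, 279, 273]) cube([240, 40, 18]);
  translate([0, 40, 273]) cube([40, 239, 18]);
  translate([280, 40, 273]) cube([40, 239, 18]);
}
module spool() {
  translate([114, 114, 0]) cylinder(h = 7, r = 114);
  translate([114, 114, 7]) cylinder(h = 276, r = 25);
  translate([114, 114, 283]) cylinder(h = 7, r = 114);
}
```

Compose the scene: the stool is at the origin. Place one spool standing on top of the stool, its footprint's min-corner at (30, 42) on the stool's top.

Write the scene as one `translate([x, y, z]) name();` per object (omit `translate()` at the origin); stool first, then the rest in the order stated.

stool();
translate([30, 42, 430]) spool();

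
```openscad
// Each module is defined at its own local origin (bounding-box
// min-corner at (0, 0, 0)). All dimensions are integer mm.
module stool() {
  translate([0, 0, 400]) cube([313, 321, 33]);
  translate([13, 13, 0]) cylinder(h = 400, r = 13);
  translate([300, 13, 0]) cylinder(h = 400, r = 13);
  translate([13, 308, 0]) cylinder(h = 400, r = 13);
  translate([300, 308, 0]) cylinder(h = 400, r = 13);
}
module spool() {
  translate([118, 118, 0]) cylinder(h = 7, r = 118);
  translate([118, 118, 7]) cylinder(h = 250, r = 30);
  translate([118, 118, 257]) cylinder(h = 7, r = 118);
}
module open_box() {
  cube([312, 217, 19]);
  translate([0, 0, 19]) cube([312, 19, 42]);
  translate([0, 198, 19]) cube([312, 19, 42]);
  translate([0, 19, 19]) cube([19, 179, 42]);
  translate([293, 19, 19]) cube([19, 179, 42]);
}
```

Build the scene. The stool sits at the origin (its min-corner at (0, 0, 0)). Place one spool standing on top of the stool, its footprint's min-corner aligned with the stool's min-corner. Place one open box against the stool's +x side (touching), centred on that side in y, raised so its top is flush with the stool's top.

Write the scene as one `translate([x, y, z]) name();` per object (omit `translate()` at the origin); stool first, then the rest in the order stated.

stool();
translate([0, 0, 433]) spool();
translate([313, 52, 372]) open_box();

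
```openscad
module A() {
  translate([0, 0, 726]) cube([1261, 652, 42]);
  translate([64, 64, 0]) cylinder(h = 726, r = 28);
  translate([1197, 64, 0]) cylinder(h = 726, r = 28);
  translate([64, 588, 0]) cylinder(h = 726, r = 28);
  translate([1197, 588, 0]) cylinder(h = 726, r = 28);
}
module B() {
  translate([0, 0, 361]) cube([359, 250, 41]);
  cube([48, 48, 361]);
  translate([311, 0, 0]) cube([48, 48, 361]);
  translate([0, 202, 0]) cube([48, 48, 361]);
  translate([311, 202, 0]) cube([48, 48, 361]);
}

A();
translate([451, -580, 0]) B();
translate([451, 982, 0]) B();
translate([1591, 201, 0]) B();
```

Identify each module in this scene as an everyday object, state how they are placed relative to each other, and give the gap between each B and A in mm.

A is a table. B is a stool. Three stools sit around the table at the −y, +y, +x sides. The gap between each stool and the table is 330 mm.

Each stool's nearest face is 330 mm from the table's bounding box.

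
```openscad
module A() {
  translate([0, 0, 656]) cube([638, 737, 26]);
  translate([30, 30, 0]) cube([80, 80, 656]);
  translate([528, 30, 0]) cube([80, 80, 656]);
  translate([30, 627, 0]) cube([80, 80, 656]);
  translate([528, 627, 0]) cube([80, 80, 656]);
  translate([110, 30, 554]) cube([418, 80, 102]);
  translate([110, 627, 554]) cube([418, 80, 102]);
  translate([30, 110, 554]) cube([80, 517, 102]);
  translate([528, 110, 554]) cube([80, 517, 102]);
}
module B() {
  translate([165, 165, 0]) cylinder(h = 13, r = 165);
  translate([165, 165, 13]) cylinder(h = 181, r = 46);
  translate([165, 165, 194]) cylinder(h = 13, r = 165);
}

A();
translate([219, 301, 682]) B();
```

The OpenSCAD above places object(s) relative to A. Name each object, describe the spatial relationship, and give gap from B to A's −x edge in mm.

A is a table. B is a spool. The spool is on top of the table. The gap from the spool to the table's −x edge is 219 mm.

The spool's min-x is at 219; the table's min-x is 0; gap = 219 mm.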